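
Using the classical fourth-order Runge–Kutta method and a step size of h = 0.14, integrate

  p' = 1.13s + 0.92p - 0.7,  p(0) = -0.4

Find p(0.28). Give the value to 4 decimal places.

RK4: k1 = f(s_n, p_n); k2 = f(s_n + h/2, p_n + (h/2)·k1); k3 = f(s_n + h/2, p_n + (h/2)·k2); k4 = f(s_n + h, p_n + h·k3); p_{n+1} = p_n + (h/6)·(k1 + 2k2 + 2k3 + k4).
s=0.000000, p=-0.400000:
  k1 = f(0.000000, -0.400000) = -1.068000
  k2 = f(0.070000, -0.474760) = -1.057679
  k3 = f(0.070000, -0.474038) = -1.057015
  k4 = f(0.140000, -0.547982) = -1.045943
  p ← -0.400000 + (0.14/6)·(k1 + 2k2 + 2k3 + k4) = -0.548011
s=0.140000, p=-0.548011:
  k1 = f(0.140000, -0.548011) = -1.045970
  k2 = f(0.210000, -0.621229) = -1.034231
  k3 = f(0.210000, -0.620407) = -1.033475
  k4 = f(0.280000, -0.692698) = -1.020882
  p ← -0.548011 + (0.14/6)·(k1 + 2k2 + 2k3 + k4) = -0.692731
p(0.28) ≈ -0.6927

-0.6927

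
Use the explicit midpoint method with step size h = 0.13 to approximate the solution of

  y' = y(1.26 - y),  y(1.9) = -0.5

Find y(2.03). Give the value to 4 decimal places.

Midpoint: k1 = f(x_n, y_n); k2 = f(x_n + h/2, y_n + (h/2)·k1); y_{n+1} = y_n + h·k2.
x=1.900000, y=-0.500000:
  k1 = f(1.900000, -0.500000) = -0.880000
  k2 = f(1.965000, -0.557200) = -1.012544
  y ← -0.500000 + 0.13·(-1.012544) = -0.631631
y(2.03) ≈ -0.6316

-0.6316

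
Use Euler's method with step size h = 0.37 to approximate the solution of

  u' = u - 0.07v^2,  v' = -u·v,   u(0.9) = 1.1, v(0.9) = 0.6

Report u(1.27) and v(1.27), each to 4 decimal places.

Euler on (u,v): u_{n+1} = u_n + h·u', v_{n+1} = v_n + h·v'.
0.900000: (1.100000, 0.600000); f=(1.074800, -0.660000) → (1.497676, 0.355800)
(u(1.27), v(1.27)) ≈ (1.4977, 0.3558)

1.4977, 0.3558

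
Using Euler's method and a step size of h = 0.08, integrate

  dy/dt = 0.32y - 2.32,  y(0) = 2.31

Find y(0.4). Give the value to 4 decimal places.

1.6445

Euler: y_{n+1} = y_n + h·f(t_n, y_n).
t=0.000000, y=2.310000: f=-1.580800 → y ← 2.310000 + 0.08·(-1.580800) = 2.183536
t=0.080000, y=2.183536: f=-1.621268 → y ← 2.183536 + 0.08·(-1.621268) = 2.053835
t=0.160000, y=2.053835: f=-1.662773 → y ← 2.053835 + 0.08·(-1.662773) = 1.920813
t=0.240000, y=1.920813: f=-1.705340 → y ← 1.920813 + 0.08·(-1.705340) = 1.784385
t=0.320000, y=1.784385: f=-1.748997 → y ← 1.784385 + 0.08·(-1.748997) = 1.644466
y(0.4) ≈ 1.6445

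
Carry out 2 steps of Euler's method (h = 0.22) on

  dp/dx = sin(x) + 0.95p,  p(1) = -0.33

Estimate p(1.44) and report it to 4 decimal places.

Euler: p_{n+1} = p_n + h·f(x_n, p_n).
x=1.000000, p=-0.330000: f=0.527971 → p ← -0.330000 + 0.22·0.527971 = -0.213846
x=1.220000, p=-0.213846: f=0.735945 → p ← -0.213846 + 0.22·0.735945 = -0.051938
p(1.44) ≈ -0.0519

-0.0519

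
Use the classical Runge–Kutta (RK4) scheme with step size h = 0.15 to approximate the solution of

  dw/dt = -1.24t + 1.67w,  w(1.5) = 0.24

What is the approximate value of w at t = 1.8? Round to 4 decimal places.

RK4: k1 = f(t_n, w_n); k2 = f(t_n + h/2, w_n + (h/2)·k1); k3 = f(t_n + h/2, w_n + (h/2)·k2); k4 = f(t_n + h, w_n + h·k3); w_{n+1} = w_n + (h/6)·(k1 + 2k2 + 2k3 + k4).
t=1.500000, w=0.240000:
  k1 = f(1.500000, 0.240000) = -1.459200
  k2 = f(1.575000, 0.130560) = -1.734965
  k3 = f(1.575000, 0.109878) = -1.769504
  k4 = f(1.650000, -0.025426) = -2.088461
  w ← 0.240000 + (0.15/6)·(k1 + 2k2 + 2k3 + k4) = -0.023915
t=1.650000, w=-0.023915:
  k1 = f(1.650000, -0.023915) = -2.085938
  k2 = f(1.725000, -0.180360) = -2.440202
  k3 = f(1.725000, -0.206930) = -2.484573
  k4 = f(1.800000, -0.396601) = -2.894324
  w ← -0.023915 + (0.15/6)·(k1 + 2k2 + 2k3 + k4) = -0.394660
w(1.8) ≈ -0.3947

-0.3947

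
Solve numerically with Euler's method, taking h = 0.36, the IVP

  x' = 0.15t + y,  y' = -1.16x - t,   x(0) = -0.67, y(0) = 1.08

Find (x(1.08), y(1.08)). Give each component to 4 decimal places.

Euler on (x,y): x_{n+1} = x_n + h·x', y_{n+1} = y_n + h·y'.
0.000000: (-0.670000, 1.080000); f=(1.080000, 0.777200) → (-0.281200, 1.359792)
0.360000: (-0.281200, 1.359792); f=(1.413792, -0.033808) → (0.227765, 1.347621)
0.720000: (0.227765, 1.347621); f=(1.455621, -0.984208) → (0.751789, 0.993306)
(x(1.08), y(1.08)) ≈ (0.7518, 0.9933)

0.7518, 0.9933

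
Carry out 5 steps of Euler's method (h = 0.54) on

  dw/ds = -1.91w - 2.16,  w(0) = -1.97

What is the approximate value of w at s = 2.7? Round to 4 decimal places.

-1.1309

Euler: w_{n+1} = w_n + h·f(s_n, w_n).
s=0.000000, w=-1.970000: f=1.602700 → w ← -1.970000 + 0.54·1.602700 = -1.104542
s=0.540000, w=-1.104542: f=-0.050325 → w ← -1.104542 + 0.54·(-0.050325) = -1.131717
s=1.080000, w=-1.131717: f=0.001580 → w ← -1.131717 + 0.54·0.001580 = -1.130864
s=1.620000, w=-1.130864: f=-0.000050 → w ← -1.130864 + 0.54·(-0.000050) = -1.130891
s=2.160000, w=-1.130891: f=0.000002 → w ← -1.130891 + 0.54·0.000002 = -1.130890
w(2.7) ≈ -1.1309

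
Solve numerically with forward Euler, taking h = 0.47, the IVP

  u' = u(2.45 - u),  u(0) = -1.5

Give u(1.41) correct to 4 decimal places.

Euler: u_{n+1} = u_n + h·f(t_n, u_n).
t=0.000000, u=-1.500000: f=-5.925000 → u ← -1.500000 + 0.47·(-5.925000) = -4.284750
t=0.470000, u=-4.284750: f=-28.856720 → u ← -4.284750 + 0.47·(-28.856720) = -17.847408
t=0.940000, u=-17.847408: f=-362.256138 → u ← -17.847408 + 0.47·(-362.256138) = -188.107793
u(1.41) ≈ -188.1078

-188.1078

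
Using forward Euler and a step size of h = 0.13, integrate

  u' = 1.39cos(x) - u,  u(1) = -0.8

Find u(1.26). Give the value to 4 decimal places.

-0.4435

Euler: u_{n+1} = u_n + h·f(x_n, u_n).
x=1.000000, u=-0.800000: f=1.551020 → u ← -0.800000 + 0.13·1.551020 = -0.598367
x=1.130000, u=-0.598367: f=1.191425 → u ← -0.598367 + 0.13·1.191425 = -0.443482
u(1.26) ≈ -0.4435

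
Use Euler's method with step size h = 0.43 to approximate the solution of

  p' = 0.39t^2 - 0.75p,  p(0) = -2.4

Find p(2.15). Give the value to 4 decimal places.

Euler: p_{n+1} = p_n + h·f(t_n, p_n).
t=0.000000, p=-2.400000: f=1.800000 → p ← -2.400000 + 0.43·1.800000 = -1.626000
t=0.430000, p=-1.626000: f=1.291611 → p ← -1.626000 + 0.43·1.291611 = -1.070607
t=0.860000, p=-1.070607: f=1.091399 → p ← -1.070607 + 0.43·1.091399 = -0.601306
t=1.290000, p=-0.601306: f=1.099978 → p ← -0.601306 + 0.43·1.099978 = -0.128315
t=1.720000, p=-0.128315: f=1.250012 → p ← -0.128315 + 0.43·1.250012 = 0.409190
p(2.15) ≈ 0.4092

0.4092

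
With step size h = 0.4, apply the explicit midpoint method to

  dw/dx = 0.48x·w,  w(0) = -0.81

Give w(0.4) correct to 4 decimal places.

Midpoint: k1 = f(x_n, w_n); k2 = f(x_n + h/2, w_n + (h/2)·k1); w_{n+1} = w_n + h·k2.
x=0.000000, w=-0.810000:
  k1 = f(0.000000, -0.810000) = 0.000000
  k2 = f(0.200000, -0.810000) = -0.077760
  w ← -0.810000 + 0.4·(-0.077760) = -0.841104
w(0.4) ≈ -0.8411

-0.8411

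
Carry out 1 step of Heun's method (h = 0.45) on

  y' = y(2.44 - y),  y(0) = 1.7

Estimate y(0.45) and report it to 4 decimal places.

2.0717

Heun: k1 = f(x_n, y_n); k2 = f(x_n + h, y_n + h·k1); y_{n+1} = y_n + (h/2)·(k1 + k2).
x=0.000000, y=1.700000:
  k1 = f(0.000000, 1.700000) = 1.258000
  k2 = f(0.450000, 2.266100) = 0.394075
  y ← 1.700000 + (0.45/2)·(1.258000 + 0.394075) = 2.071717
y(0.45) ≈ 2.0717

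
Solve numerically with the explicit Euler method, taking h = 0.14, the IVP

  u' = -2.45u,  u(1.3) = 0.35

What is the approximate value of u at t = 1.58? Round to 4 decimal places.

0.1511

Euler: u_{n+1} = u_n + h·f(t_n, u_n).
t=1.300000, u=0.350000: f=-0.857500 → u ← 0.350000 + 0.14·(-0.857500) = 0.229950
t=1.440000, u=0.229950: f=-0.563377 → u ← 0.229950 + 0.14·(-0.563377) = 0.151077
u(1.58) ≈ 0.1511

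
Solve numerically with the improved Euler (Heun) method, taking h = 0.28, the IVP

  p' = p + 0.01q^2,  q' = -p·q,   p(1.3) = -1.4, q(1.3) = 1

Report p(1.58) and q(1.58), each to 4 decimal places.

-1.8424, 1.5447

Heun on (p,q): k1 = f(t_n, state_n); k2 = f(t_n + h, state_n + h·k1); state_{n+1} = state_n + (h/2)·(k1 + k2).
1.300000: (-1.400000, 1.000000)
  k1 = (-1.390000, 1.400000)
  predictor → (-1.789200, 1.392000)
  k2 = (-1.769823, 2.490566)
  → (-1.842375, 1.544679)
(p(1.58), q(1.58)) ≈ (-1.8424, 1.5447)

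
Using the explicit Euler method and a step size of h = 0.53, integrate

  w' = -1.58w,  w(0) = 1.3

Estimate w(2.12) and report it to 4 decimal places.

0.0009

Euler: w_{n+1} = w_n + h·f(x_n, w_n).
x=0.000000, w=1.300000: f=-2.054000 → w ← 1.300000 + 0.53·(-2.054000) = 0.211380
x=0.530000, w=0.211380: f=-0.333980 → w ← 0.211380 + 0.53·(-0.333980) = 0.034370
x=1.060000, w=0.034370: f=-0.054305 → w ← 0.034370 + 0.53·(-0.054305) = 0.005589
x=1.590000, w=0.005589: f=-0.008830 → w ← 0.005589 + 0.53·(-0.008830) = 0.000909
w(2.12) ≈ 0.0009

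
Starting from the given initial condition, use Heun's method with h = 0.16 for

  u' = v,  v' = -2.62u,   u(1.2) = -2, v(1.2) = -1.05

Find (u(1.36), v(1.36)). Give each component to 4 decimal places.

-2.1009, -0.1764

Heun on (u,v): k1 = f(s_n, state_n); k2 = f(s_n + h, state_n + h·k1); state_{n+1} = state_n + (h/2)·(k1 + k2).
1.200000: (-2.000000, -1.050000)
  k1 = (-1.050000, 5.240000)
  predictor → (-2.168000, -0.211600)
  k2 = (-0.211600, 5.680160)
  → (-2.100928, -0.176387)
(u(1.36), v(1.36)) ≈ (-2.1009, -0.1764)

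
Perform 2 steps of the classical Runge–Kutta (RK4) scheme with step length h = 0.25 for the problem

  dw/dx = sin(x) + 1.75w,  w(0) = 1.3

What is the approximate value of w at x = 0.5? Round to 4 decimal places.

3.2858

RK4: k1 = f(x_n, w_n); k2 = f(x_n + h/2, w_n + (h/2)·k1); k3 = f(x_n + h/2, w_n + (h/2)·k2); k4 = f(x_n + h, w_n + h·k3); w_{n+1} = w_n + (h/6)·(k1 + 2k2 + 2k3 + k4).
x=0.000000, w=1.300000:
  k1 = f(0.000000, 1.300000) = 2.275000
  k2 = f(0.125000, 1.584375) = 2.897331
  k3 = f(0.125000, 1.662166) = 3.033466
  k4 = f(0.250000, 2.058366) = 3.849545
  w ← 1.300000 + (0.25/6)·(k1 + 2k2 + 2k3 + k4) = 2.049422
x=0.250000, w=2.049422:
  k1 = f(0.250000, 2.049422) = 3.833893
  k2 = f(0.375000, 2.528659) = 4.791426
  k3 = f(0.375000, 2.648351) = 5.000886
  k4 = f(0.500000, 3.299644) = 6.253803
  w ← 2.049422 + (0.25/6)·(k1 + 2k2 + 2k3 + k4) = 3.285769
w(0.5) ≈ 3.2858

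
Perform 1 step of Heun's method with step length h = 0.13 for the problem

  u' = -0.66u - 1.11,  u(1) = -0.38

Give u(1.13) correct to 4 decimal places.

-0.4869

Heun: k1 = f(s_n, u_n); k2 = f(s_n + h, u_n + h·k1); u_{n+1} = u_n + (h/2)·(k1 + k2).
s=1.000000, u=-0.380000:
  k1 = f(1.000000, -0.380000) = -0.859200
  k2 = f(1.130000, -0.491696) = -0.785481
  u ← -0.380000 + (0.13/2)·(-0.859200 + (-0.785481)) = -0.486904
u(1.13) ≈ -0.4869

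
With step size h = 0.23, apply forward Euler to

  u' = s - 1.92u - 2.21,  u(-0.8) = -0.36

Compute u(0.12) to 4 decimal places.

Euler: u_{n+1} = u_n + h·f(s_n, u_n).
s=-0.800000, u=-0.360000: f=-2.318800 → u ← -0.360000 + 0.23·(-2.318800) = -0.893324
s=-0.570000, u=-0.893324: f=-1.064818 → u ← -0.893324 + 0.23·(-1.064818) = -1.138232
s=-0.340000, u=-1.138232: f=-0.364594 → u ← -1.138232 + 0.23·(-0.364594) = -1.222089
s=-0.110000, u=-1.222089: f=0.026411 → u ← -1.222089 + 0.23·0.026411 = -1.216014
u(0.12) ≈ -1.2160

-1.2160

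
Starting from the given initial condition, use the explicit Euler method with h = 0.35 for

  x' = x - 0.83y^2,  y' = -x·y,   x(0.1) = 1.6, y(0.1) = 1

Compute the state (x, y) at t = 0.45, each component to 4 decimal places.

1.8695, 0.4400

Euler on (x,y): x_{n+1} = x_n + h·x', y_{n+1} = y_n + h·y'.
0.100000: (1.600000, 1.000000); f=(0.770000, -1.600000) → (1.869500, 0.440000)
(x(0.45), y(0.45)) ≈ (1.8695, 0.4400)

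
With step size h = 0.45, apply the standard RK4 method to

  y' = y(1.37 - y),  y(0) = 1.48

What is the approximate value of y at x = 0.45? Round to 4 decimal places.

1.4274

RK4: k1 = f(x_n, y_n); k2 = f(x_n + h/2, y_n + (h/2)·k1); k3 = f(x_n + h/2, y_n + (h/2)·k2); k4 = f(x_n + h, y_n + h·k3); y_{n+1} = y_n + (h/6)·(k1 + 2k2 + 2k3 + k4).
x=0.000000, y=1.480000:
  k1 = f(0.000000, 1.480000) = -0.162800
  k2 = f(0.225000, 1.443370) = -0.105900
  k3 = f(0.225000, 1.456172) = -0.125482
  k4 = f(0.450000, 1.423533) = -0.076206
  y ← 1.480000 + (0.45/6)·(k1 + 2k2 + 2k3 + k4) = 1.427367
y(0.45) ≈ 1.4274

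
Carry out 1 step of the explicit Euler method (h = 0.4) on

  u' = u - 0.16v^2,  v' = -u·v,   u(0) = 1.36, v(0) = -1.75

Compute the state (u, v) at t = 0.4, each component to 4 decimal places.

1.7080, -0.7980

Euler on (u,v): u_{n+1} = u_n + h·u', v_{n+1} = v_n + h·v'.
0.000000: (1.360000, -1.750000); f=(0.870000, 2.380000) → (1.708000, -0.798000)
(u(0.4), v(0.4)) ≈ (1.7080, -0.7980)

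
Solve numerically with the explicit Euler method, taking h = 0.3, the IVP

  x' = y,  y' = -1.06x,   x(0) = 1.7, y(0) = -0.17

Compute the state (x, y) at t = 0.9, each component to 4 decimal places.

Euler on (x,y): x_{n+1} = x_n + h·x', y_{n+1} = y_n + h·y'.
0.000000: (1.700000, -0.170000); f=(-0.170000, -1.802000) → (1.649000, -0.710600)
0.300000: (1.649000, -0.710600); f=(-0.710600, -1.747940) → (1.435820, -1.234982)
0.600000: (1.435820, -1.234982); f=(-1.234982, -1.521969) → (1.065325, -1.691573)
(x(0.9), y(0.9)) ≈ (1.0653, -1.6916)

1.0653, -1.6916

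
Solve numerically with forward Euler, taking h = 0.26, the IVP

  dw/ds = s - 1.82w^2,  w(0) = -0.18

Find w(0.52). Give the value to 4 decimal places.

-0.1458

Euler: w_{n+1} = w_n + h·f(s_n, w_n).
s=0.000000, w=-0.180000: f=-0.058968 → w ← -0.180000 + 0.26·(-0.058968) = -0.195332
s=0.260000, w=-0.195332: f=0.190559 → w ← -0.195332 + 0.26·0.190559 = -0.145786
w(0.52) ≈ -0.1458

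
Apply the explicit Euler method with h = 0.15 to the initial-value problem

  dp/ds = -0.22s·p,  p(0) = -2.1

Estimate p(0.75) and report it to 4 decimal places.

-1.9978

Euler: p_{n+1} = p_n + h·f(s_n, p_n).
s=0.000000, p=-2.100000: f=0.000000 → p ← -2.100000 + 0.15·0.000000 = -2.100000
s=0.150000, p=-2.100000: f=0.069300 → p ← -2.100000 + 0.15·0.069300 = -2.089605
s=0.300000, p=-2.089605: f=0.137914 → p ← -2.089605 + 0.15·0.137914 = -2.068918
s=0.450000, p=-2.068918: f=0.204823 → p ← -2.068918 + 0.15·0.204823 = -2.038194
s=0.600000, p=-2.038194: f=0.269042 → p ← -2.038194 + 0.15·0.269042 = -1.997838
p(0.75) ≈ -1.9978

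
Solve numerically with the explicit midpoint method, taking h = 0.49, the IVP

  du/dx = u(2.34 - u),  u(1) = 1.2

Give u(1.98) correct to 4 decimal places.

2.1037

Midpoint: k1 = f(x_n, u_n); k2 = f(x_n + h/2, u_n + (h/2)·k1); u_{n+1} = u_n + h·k2.
x=1.000000, u=1.200000:
  k1 = f(1.000000, 1.200000) = 1.368000
  k2 = f(1.245000, 1.535160) = 1.235558
  u ← 1.200000 + 0.49·1.235558 = 1.805424
x=1.490000, u=1.805424:
  k1 = f(1.490000, 1.805424) = 0.965137
  k2 = f(1.735000, 2.041882) = 0.608722
  u ← 1.805424 + 0.49·0.608722 = 2.103697
u(1.98) ≈ 2.1037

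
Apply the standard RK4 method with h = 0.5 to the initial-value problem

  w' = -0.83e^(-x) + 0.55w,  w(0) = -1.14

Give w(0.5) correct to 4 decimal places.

-1.8811

RK4: k1 = f(x_n, w_n); k2 = f(x_n + h/2, w_n + (h/2)·k1); k3 = f(x_n + h/2, w_n + (h/2)·k2); k4 = f(x_n + h, w_n + h·k3); w_{n+1} = w_n + (h/6)·(k1 + 2k2 + 2k3 + k4).
x=0.000000, w=-1.140000:
  k1 = f(0.000000, -1.140000) = -1.457000
  k2 = f(0.250000, -1.504250) = -1.473742
  k3 = f(0.250000, -1.508436) = -1.476044
  k4 = f(0.500000, -1.878022) = -1.536333
  w ← -1.140000 + (0.5/6)·(k1 + 2k2 + 2k3 + k4) = -1.881075
w(0.5) ≈ -1.8811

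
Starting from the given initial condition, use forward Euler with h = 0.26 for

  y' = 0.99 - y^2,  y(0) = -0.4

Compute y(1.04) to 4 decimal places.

0.5514

Euler: y_{n+1} = y_n + h·f(s_n, y_n).
s=0.000000, y=-0.400000: f=0.830000 → y ← -0.400000 + 0.26·0.830000 = -0.184200
s=0.260000, y=-0.184200: f=0.956070 → y ← -0.184200 + 0.26·0.956070 = 0.064378
s=0.520000, y=0.064378: f=0.985855 → y ← 0.064378 + 0.26·0.985855 = 0.320701
s=0.780000, y=0.320701: f=0.887151 → y ← 0.320701 + 0.26·0.887151 = 0.551360
y(1.04) ≈ 0.5514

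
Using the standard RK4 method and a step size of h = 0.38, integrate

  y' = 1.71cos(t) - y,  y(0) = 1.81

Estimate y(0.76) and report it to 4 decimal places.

1.6553

RK4: k1 = f(t_n, y_n); k2 = f(t_n + h/2, y_n + (h/2)·k1); k3 = f(t_n + h/2, y_n + (h/2)·k2); k4 = f(t_n + h, y_n + h·k3); y_{n+1} = y_n + (h/6)·(k1 + 2k2 + 2k3 + k4).
t=0.000000, y=1.810000:
  k1 = f(0.000000, 1.810000) = -0.100000
  k2 = f(0.190000, 1.791000) = -0.111773
  k3 = f(0.190000, 1.788763) = -0.109536
  k4 = f(0.380000, 1.768376) = -0.180360
  y ← 1.810000 + (0.38/6)·(k1 + 2k2 + 2k3 + k4) = 1.764211
t=0.380000, y=1.764211:
  k1 = f(0.380000, 1.764211) = -0.176195
  k2 = f(0.570000, 1.730734) = -0.291084
  k3 = f(0.570000, 1.708906) = -0.269255
  k4 = f(0.760000, 1.661895) = -0.422425
  y ← 1.764211 + (0.38/6)·(k1 + 2k2 + 2k3 + k4) = 1.655323
y(0.76) ≈ 1.6553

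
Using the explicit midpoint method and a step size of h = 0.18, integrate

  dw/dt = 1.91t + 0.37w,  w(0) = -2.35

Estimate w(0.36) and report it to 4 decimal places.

Midpoint: k1 = f(t_n, w_n); k2 = f(t_n + h/2, w_n + (h/2)·k1); w_{n+1} = w_n + h·k2.
t=0.000000, w=-2.350000:
  k1 = f(0.000000, -2.350000) = -0.869500
  k2 = f(0.090000, -2.428255) = -0.726554
  w ← -2.350000 + 0.18·(-0.726554) = -2.480780
t=0.180000, w=-2.480780:
  k1 = f(0.180000, -2.480780) = -0.574089
  k2 = f(0.270000, -2.532448) = -0.421306
  w ← -2.480780 + 0.18·(-0.421306) = -2.556615
w(0.36) ≈ -2.5566

-2.5566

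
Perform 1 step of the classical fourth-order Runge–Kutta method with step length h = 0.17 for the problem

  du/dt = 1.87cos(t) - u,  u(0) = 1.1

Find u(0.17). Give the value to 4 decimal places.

1.2189

RK4: k1 = f(t_n, u_n); k2 = f(t_n + h/2, u_n + (h/2)·k1); k3 = f(t_n + h/2, u_n + (h/2)·k2); k4 = f(t_n + h, u_n + h·k3); u_{n+1} = u_n + (h/6)·(k1 + 2k2 + 2k3 + k4).
t=0.000000, u=1.100000:
  k1 = f(0.000000, 1.100000) = 0.770000
  k2 = f(0.085000, 1.165450) = 0.697799
  k3 = f(0.085000, 1.159313) = 0.703936
  k4 = f(0.170000, 1.219669) = 0.623374
  u ← 1.100000 + (0.17/6)·(k1 + 2k2 + 2k3 + k4) = 1.218911
u(0.17) ≈ 1.2189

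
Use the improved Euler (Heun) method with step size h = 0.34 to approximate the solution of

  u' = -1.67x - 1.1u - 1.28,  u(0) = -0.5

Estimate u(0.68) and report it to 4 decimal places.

Heun: k1 = f(x_n, u_n); k2 = f(x_n + h, u_n + h·k1); u_{n+1} = u_n + (h/2)·(k1 + k2).
x=0.000000, u=-0.500000:
  k1 = f(0.000000, -0.500000) = -0.730000
  k2 = f(0.340000, -0.748200) = -1.024780
  u ← -0.500000 + (0.34/2)·(-0.730000 + (-1.024780)) = -0.798313
x=0.340000, u=-0.798313:
  k1 = f(0.340000, -0.798313) = -0.969656
  k2 = f(0.680000, -1.127996) = -1.174805
  u ← -0.798313 + (0.34/2)·(-0.969656 + (-1.174805)) = -1.162871
u(0.68) ≈ -1.1629

-1.1629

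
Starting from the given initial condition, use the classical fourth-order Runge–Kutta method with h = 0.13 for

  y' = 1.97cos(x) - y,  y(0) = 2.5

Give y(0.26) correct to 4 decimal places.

2.3733

RK4: k1 = f(x_n, y_n); k2 = f(x_n + h/2, y_n + (h/2)·k1); k3 = f(x_n + h/2, y_n + (h/2)·k2); k4 = f(x_n + h, y_n + h·k3); y_{n+1} = y_n + (h/6)·(k1 + 2k2 + 2k3 + k4).
x=0.000000, y=2.500000:
  k1 = f(0.000000, 2.500000) = -0.530000
  k2 = f(0.065000, 2.465550) = -0.499710
  k3 = f(0.065000, 2.467519) = -0.501679
  k4 = f(0.130000, 2.434782) = -0.481405
  y ← 2.500000 + (0.13/6)·(k1 + 2k2 + 2k3 + k4) = 2.434693
x=0.130000, y=2.434693:
  k1 = f(0.130000, 2.434693) = -0.481316
  k2 = f(0.195000, 2.403407) = -0.470743
  k3 = f(0.195000, 2.404094) = -0.471430
  k4 = f(0.260000, 2.373407) = -0.469618
  y ← 2.434693 + (0.13/6)·(k1 + 2k2 + 2k3 + k4) = 2.373262
y(0.26) ≈ 2.3733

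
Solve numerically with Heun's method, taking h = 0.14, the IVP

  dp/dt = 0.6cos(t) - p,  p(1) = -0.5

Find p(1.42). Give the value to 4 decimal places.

-0.2607

Heun: k1 = f(t_n, p_n); k2 = f(t_n + h, p_n + h·k1); p_{n+1} = p_n + (h/2)·(k1 + k2).
t=1.000000, p=-0.500000:
  k1 = f(1.000000, -0.500000) = 0.824181
  k2 = f(1.140000, -0.384615) = 0.635171
  p ← -0.500000 + (0.14/2)·(0.824181 + 0.635171) = -0.397845
t=1.140000, p=-0.397845:
  k1 = f(1.140000, -0.397845) = 0.648402
  k2 = f(1.280000, -0.307069) = 0.479098
  p ← -0.397845 + (0.14/2)·(0.648402 + 0.479098) = -0.318920
t=1.280000, p=-0.318920:
  k1 = f(1.280000, -0.318920) = 0.490949
  k2 = f(1.420000, -0.250187) = 0.340323
  p ← -0.318920 + (0.14/2)·(0.490949 + 0.340323) = -0.260731
p(1.42) ≈ -0.2607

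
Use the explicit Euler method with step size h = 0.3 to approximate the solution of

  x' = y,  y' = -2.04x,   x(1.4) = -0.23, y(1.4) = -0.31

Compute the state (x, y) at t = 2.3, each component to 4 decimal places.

-0.3652, 0.2572

Euler on (x,y): x_{n+1} = x_n + h·x', y_{n+1} = y_n + h·y'.
1.400000: (-0.230000, -0.310000); f=(-0.310000, 0.469200) → (-0.323000, -0.169240)
1.700000: (-0.323000, -0.169240); f=(-0.169240, 0.658920) → (-0.373772, 0.028436)
2.000000: (-0.373772, 0.028436); f=(0.028436, 0.762495) → (-0.365241, 0.257184)
(x(2.3), y(2.3)) ≈ (-0.3652, 0.2572)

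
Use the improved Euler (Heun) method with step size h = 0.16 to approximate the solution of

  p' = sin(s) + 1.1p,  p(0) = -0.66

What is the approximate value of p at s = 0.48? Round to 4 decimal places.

Heun: k1 = f(s_n, p_n); k2 = f(s_n + h, p_n + h·k1); p_{n+1} = p_n + (h/2)·(k1 + k2).
s=0.000000, p=-0.660000:
  k1 = f(0.000000, -0.660000) = -0.726000
  k2 = f(0.160000, -0.776160) = -0.694458
  p ← -0.660000 + (0.16/2)·(-0.726000 + (-0.694458)) = -0.773637
s=0.160000, p=-0.773637:
  k1 = f(0.160000, -0.773637) = -0.691682
  k2 = f(0.320000, -0.884306) = -0.658170
  p ← -0.773637 + (0.16/2)·(-0.691682 + (-0.658170)) = -0.881625
s=0.320000, p=-0.881625:
  k1 = f(0.320000, -0.881625) = -0.655221
  k2 = f(0.480000, -0.986460) = -0.623327
  p ← -0.881625 + (0.16/2)·(-0.655221 + (-0.623327)) = -0.983909
p(0.48) ≈ -0.9839

-0.9839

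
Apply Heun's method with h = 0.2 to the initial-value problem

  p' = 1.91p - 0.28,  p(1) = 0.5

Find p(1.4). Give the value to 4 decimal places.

Heun: k1 = f(t_n, p_n); k2 = f(t_n + h, p_n + h·k1); p_{n+1} = p_n + (h/2)·(k1 + k2).
t=1.000000, p=0.500000:
  k1 = f(1.000000, 0.500000) = 0.675000
  k2 = f(1.200000, 0.635000) = 0.932850
  p ← 0.500000 + (0.2/2)·(0.675000 + 0.932850) = 0.660785
t=1.200000, p=0.660785:
  k1 = f(1.200000, 0.660785) = 0.982099
  k2 = f(1.400000, 0.857205) = 1.357261
  p ← 0.660785 + (0.2/2)·(0.982099 + 1.357261) = 0.894721
p(1.4) ≈ 0.8947

0.8947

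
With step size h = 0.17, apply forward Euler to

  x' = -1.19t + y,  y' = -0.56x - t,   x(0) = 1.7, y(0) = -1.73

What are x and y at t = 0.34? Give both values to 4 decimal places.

Euler on (x,y): x_{n+1} = x_n + h·x', y_{n+1} = y_n + h·y'.
0.000000: (1.700000, -1.730000); f=(-1.730000, -0.952000) → (1.405900, -1.891840)
0.170000: (1.405900, -1.891840); f=(-2.094140, -0.957304) → (1.049896, -2.054582)
(x(0.34), y(0.34)) ≈ (1.0499, -2.0546)

1.0499, -2.0546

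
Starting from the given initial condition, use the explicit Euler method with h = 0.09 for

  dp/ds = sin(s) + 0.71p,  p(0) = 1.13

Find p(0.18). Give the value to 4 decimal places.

1.2871

Euler: p_{n+1} = p_n + h·f(s_n, p_n).
s=0.000000, p=1.130000: f=0.802300 → p ← 1.130000 + 0.09·0.802300 = 1.202207
s=0.090000, p=1.202207: f=0.943446 → p ← 1.202207 + 0.09·0.943446 = 1.287117
p(0.18) ≈ 1.2871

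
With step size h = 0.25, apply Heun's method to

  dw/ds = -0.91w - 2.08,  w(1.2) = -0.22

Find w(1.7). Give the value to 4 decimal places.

-0.9690

Heun: k1 = f(s_n, w_n); k2 = f(s_n + h, w_n + h·k1); w_{n+1} = w_n + (h/2)·(k1 + k2).
s=1.200000, w=-0.220000:
  k1 = f(1.200000, -0.220000) = -1.879800
  k2 = f(1.450000, -0.689950) = -1.452145
  w ← -0.220000 + (0.25/2)·(-1.879800 + (-1.452145)) = -0.636493
s=1.450000, w=-0.636493:
  k1 = f(1.450000, -0.636493) = -1.500791
  k2 = f(1.700000, -1.011691) = -1.159361
  w ← -0.636493 + (0.25/2)·(-1.500791 + (-1.159361)) = -0.969012
w(1.7) ≈ -0.9690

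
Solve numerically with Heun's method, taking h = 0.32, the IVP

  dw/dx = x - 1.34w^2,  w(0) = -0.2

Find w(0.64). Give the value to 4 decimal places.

-0.0212

Heun: k1 = f(x_n, w_n); k2 = f(x_n + h, w_n + h·k1); w_{n+1} = w_n + (h/2)·(k1 + k2).
x=0.000000, w=-0.200000:
  k1 = f(0.000000, -0.200000) = -0.053600
  k2 = f(0.320000, -0.217152) = 0.256812
  w ← -0.200000 + (0.32/2)·(-0.053600 + 0.256812) = -0.167486
x=0.320000, w=-0.167486:
  k1 = f(0.320000, -0.167486) = 0.282411
  k2 = f(0.640000, -0.077115) = 0.632031
  w ← -0.167486 + (0.32/2)·(0.282411 + 0.632031) = -0.021175
w(0.64) ≈ -0.0212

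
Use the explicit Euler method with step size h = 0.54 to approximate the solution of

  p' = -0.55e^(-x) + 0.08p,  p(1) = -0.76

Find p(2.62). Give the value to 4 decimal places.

Euler: p_{n+1} = p_n + h·f(x_n, p_n).
x=1.000000, p=-0.760000: f=-0.263134 → p ← -0.760000 + 0.54·(-0.263134) = -0.902092
x=1.540000, p=-0.902092: f=-0.190077 → p ← -0.902092 + 0.54·(-0.190077) = -1.004734
x=2.080000, p=-1.004734: f=-0.149090 → p ← -1.004734 + 0.54·(-0.149090) = -1.085243
p(2.62) ≈ -1.0852

-1.0852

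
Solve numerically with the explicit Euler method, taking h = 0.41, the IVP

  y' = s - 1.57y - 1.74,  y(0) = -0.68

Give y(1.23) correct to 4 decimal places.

-0.6928

Euler: y_{n+1} = y_n + h·f(s_n, y_n).
s=0.000000, y=-0.680000: f=-0.672400 → y ← -0.680000 + 0.41·(-0.672400) = -0.955684
s=0.410000, y=-0.955684: f=0.170424 → y ← -0.955684 + 0.41·0.170424 = -0.885810
s=0.820000, y=-0.885810: f=0.470722 → y ← -0.885810 + 0.41·0.470722 = -0.692814
y(1.23) ≈ -0.6928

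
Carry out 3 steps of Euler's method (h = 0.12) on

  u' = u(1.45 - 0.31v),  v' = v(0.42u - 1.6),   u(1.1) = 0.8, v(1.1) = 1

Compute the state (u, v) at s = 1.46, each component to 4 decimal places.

1.1918, 0.6232

Euler on (u,v): u_{n+1} = u_n + h·u', v_{n+1} = v_n + h·v'.
1.100000: (0.800000, 1.000000); f=(0.912000, -1.264000) → (0.909440, 0.848320)
1.220000: (0.909440, 0.848320); f=(1.079524, -1.033284) → (1.038983, 0.724326)
1.340000: (1.038983, 0.724326); f=(1.273231, -0.842845) → (1.191771, 0.623185)
(u(1.46), v(1.46)) ≈ (1.1918, 0.6232)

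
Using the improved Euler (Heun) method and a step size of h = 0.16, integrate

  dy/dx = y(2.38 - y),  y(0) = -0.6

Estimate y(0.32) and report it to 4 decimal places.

-1.7007

Heun: k1 = f(x_n, y_n); k2 = f(x_n + h, y_n + h·k1); y_{n+1} = y_n + (h/2)·(k1 + k2).
x=0.000000, y=-0.600000:
  k1 = f(0.000000, -0.600000) = -1.788000
  k2 = f(0.160000, -0.886080) = -2.894008
  y ← -0.600000 + (0.16/2)·(-1.788000 + (-2.894008)) = -0.974561
x=0.160000, y=-0.974561:
  k1 = f(0.160000, -0.974561) = -3.269223
  k2 = f(0.320000, -1.497636) = -5.807289
  y ← -0.974561 + (0.16/2)·(-3.269223 + (-5.807289)) = -1.700682
y(0.32) ≈ -1.7007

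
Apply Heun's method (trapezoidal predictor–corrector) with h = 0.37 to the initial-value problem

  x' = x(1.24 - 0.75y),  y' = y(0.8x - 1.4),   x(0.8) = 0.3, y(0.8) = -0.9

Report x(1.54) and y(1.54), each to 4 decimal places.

Heun on (x,y): k1 = f(t_n, state_n); k2 = f(t_n + h, state_n + h·k1); state_{n+1} = state_n + (h/2)·(k1 + k2).
0.800000: (0.300000, -0.900000)
  k1 = (0.574500, 1.044000)
  predictor → (0.512565, -0.513720)
  k2 = (0.833067, 0.508556)
  → (0.560400, -0.612777)
1.170000: (0.560400, -0.612777)
  k1 = (0.952446, 0.583168)
  predictor → (0.912805, -0.397005)
  k2 = (1.403669, 0.265897)
  → (0.996281, -0.455700)
(x(1.54), y(1.54)) ≈ (0.9963, -0.4557)

0.9963, -0.4557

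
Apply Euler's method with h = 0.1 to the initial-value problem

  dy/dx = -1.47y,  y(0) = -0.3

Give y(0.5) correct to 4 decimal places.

-0.1355

Euler: y_{n+1} = y_n + h·f(x_n, y_n).
x=0.000000, y=-0.300000: f=0.441000 → y ← -0.300000 + 0.1·0.441000 = -0.255900
x=0.100000, y=-0.255900: f=0.376173 → y ← -0.255900 + 0.1·0.376173 = -0.218283
x=0.200000, y=-0.218283: f=0.320876 → y ← -0.218283 + 0.1·0.320876 = -0.186195
x=0.300000, y=-0.186195: f=0.273707 → y ← -0.186195 + 0.1·0.273707 = -0.158824
x=0.400000, y=-0.158824: f=0.233472 → y ← -0.158824 + 0.1·0.233472 = -0.135477
y(0.5) ≈ -0.1355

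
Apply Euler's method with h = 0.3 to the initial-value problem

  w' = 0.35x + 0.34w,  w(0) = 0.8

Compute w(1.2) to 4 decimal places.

Euler: w_{n+1} = w_n + h·f(x_n, w_n).
x=0.000000, w=0.800000: f=0.272000 → w ← 0.800000 + 0.3·0.272000 = 0.881600
x=0.300000, w=0.881600: f=0.404744 → w ← 0.881600 + 0.3·0.404744 = 1.003023
x=0.600000, w=1.003023: f=0.551028 → w ← 1.003023 + 0.3·0.551028 = 1.168332
x=0.900000, w=1.168332: f=0.712233 → w ← 1.168332 + 0.3·0.712233 = 1.382001
w(1.2) ≈ 1.3820

1.3820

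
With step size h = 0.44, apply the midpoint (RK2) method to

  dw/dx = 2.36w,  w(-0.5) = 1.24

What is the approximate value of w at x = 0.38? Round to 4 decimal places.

8.2382

Midpoint: k1 = f(x_n, w_n); k2 = f(x_n + h/2, w_n + (h/2)·k1); w_{n+1} = w_n + h·k2.
x=-0.500000, w=1.240000:
  k1 = f(-0.500000, 1.240000) = 2.926400
  k2 = f(-0.280000, 1.883808) = 4.445787
  w ← 1.240000 + 0.44·4.445787 = 3.196146
x=-0.060000, w=3.196146:
  k1 = f(-0.060000, 3.196146) = 7.542905
  k2 = f(0.160000, 4.855585) = 11.459181
  w ← 3.196146 + 0.44·11.459181 = 8.238186
w(0.38) ≈ 8.2382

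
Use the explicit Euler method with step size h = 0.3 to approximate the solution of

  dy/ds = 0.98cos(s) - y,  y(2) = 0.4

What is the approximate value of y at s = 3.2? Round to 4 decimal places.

-0.5037

Euler: y_{n+1} = y_n + h·f(s_n, y_n).
s=2.000000, y=0.400000: f=-0.807824 → y ← 0.400000 + 0.3·(-0.807824) = 0.157653
s=2.300000, y=0.157653: f=-0.810603 → y ← 0.157653 + 0.3·(-0.810603) = -0.085528
s=2.600000, y=-0.085528: f=-0.754223 → y ← -0.085528 + 0.3·(-0.754223) = -0.311795
s=2.900000, y=-0.311795: f=-0.639744 → y ← -0.311795 + 0.3·(-0.639744) = -0.503718
y(3.2) ≈ -0.5037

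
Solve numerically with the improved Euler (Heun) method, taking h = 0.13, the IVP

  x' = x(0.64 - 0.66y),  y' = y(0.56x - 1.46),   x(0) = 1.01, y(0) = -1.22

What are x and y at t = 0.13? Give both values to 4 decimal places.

Heun on (x,y): k1 = f(t_n, state_n); k2 = f(t_n + h, state_n + h·k1); state_{n+1} = state_n + (h/2)·(k1 + k2).
0.000000: (1.010000, -1.220000)
  k1 = (1.459652, 1.091168)
  predictor → (1.199755, -1.078148)
  k2 = (1.621562, 0.849729)
  → (1.210279, -1.093842)
(x(0.13), y(0.13)) ≈ (1.2103, -1.0938)

1.2103, -1.0938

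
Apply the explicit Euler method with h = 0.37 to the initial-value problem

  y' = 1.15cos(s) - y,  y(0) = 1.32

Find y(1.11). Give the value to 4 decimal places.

1.0631

Euler: y_{n+1} = y_n + h·f(s_n, y_n).
s=0.000000, y=1.320000: f=-0.170000 → y ← 1.320000 + 0.37·(-0.170000) = 1.257100
s=0.370000, y=1.257100: f=-0.184924 → y ← 1.257100 + 0.37·(-0.184924) = 1.188678
s=0.740000, y=1.188678: f=-0.339439 → y ← 1.188678 + 0.37·(-0.339439) = 1.063086
y(1.11) ≈ 1.0631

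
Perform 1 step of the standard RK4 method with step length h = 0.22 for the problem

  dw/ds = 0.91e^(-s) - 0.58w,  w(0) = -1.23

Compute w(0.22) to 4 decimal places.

-0.9143

RK4: k1 = f(s_n, w_n); k2 = f(s_n + h/2, w_n + (h/2)·k1); k3 = f(s_n + h/2, w_n + (h/2)·k2); k4 = f(s_n + h, w_n + h·k3); w_{n+1} = w_n + (h/6)·(k1 + 2k2 + 2k3 + k4).
s=0.000000, w=-1.230000:
  k1 = f(0.000000, -1.230000) = 1.623400
  k2 = f(0.110000, -1.051426) = 1.425036
  k3 = f(0.110000, -1.073246) = 1.437692
  k4 = f(0.220000, -0.913708) = 1.260243
  w ← -1.230000 + (0.22/6)·(k1 + 2k2 + 2k3 + k4) = -0.914333
w(0.22) ≈ -0.9143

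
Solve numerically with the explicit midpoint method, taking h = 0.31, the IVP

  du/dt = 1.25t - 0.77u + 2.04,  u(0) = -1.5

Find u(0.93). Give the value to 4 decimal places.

Midpoint: k1 = f(t_n, u_n); k2 = f(t_n + h/2, u_n + (h/2)·k1); u_{n+1} = u_n + h·k2.
t=0.000000, u=-1.500000:
  k1 = f(0.000000, -1.500000) = 3.195000
  k2 = f(0.155000, -1.004775) = 3.007427
  u ← -1.500000 + 0.31·3.007427 = -0.567698
t=0.310000, u=-0.567698:
  k1 = f(0.310000, -0.567698) = 2.864627
  k2 = f(0.465000, -0.123680) = 2.716484
  u ← -0.567698 + 0.31·2.716484 = 0.274412
t=0.620000, u=0.274412:
  k1 = f(0.620000, 0.274412) = 2.603703
  k2 = f(0.775000, 0.677986) = 2.486701
  u ← 0.274412 + 0.31·2.486701 = 1.045290
u(0.93) ≈ 1.0453

1.0453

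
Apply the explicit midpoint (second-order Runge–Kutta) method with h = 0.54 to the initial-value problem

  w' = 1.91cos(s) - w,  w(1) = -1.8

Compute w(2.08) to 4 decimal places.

-0.8196

Midpoint: k1 = f(s_n, w_n); k2 = f(s_n + h/2, w_n + (h/2)·k1); w_{n+1} = w_n + h·k2.
s=1.000000, w=-1.800000:
  k1 = f(1.000000, -1.800000) = 2.831977
  k2 = f(1.270000, -1.035366) = 1.601263
  w ← -1.800000 + 0.54·1.601263 = -0.935318
s=1.540000, w=-0.935318:
  k1 = f(1.540000, -0.935318) = 0.994130
  k2 = f(1.810000, -0.666903) = 0.214369
  w ← -0.935318 + 0.54·0.214369 = -0.819559
w(2.08) ≈ -0.8196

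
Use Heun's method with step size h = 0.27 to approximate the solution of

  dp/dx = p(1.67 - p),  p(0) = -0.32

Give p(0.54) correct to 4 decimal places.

-1.0166

Heun: k1 = f(x_n, p_n); k2 = f(x_n + h, p_n + h·k1); p_{n+1} = p_n + (h/2)·(k1 + k2).
x=0.000000, p=-0.320000:
  k1 = f(0.000000, -0.320000) = -0.636800
  k2 = f(0.270000, -0.491936) = -1.063534
  p ← -0.320000 + (0.27/2)·(-0.636800 + (-1.063534)) = -0.549545
x=0.270000, p=-0.549545:
  k1 = f(0.270000, -0.549545) = -1.219740
  k2 = f(0.540000, -0.878875) = -2.240142
  p ← -0.549545 + (0.27/2)·(-1.219740 + (-2.240142)) = -1.016629
p(0.54) ≈ -1.0166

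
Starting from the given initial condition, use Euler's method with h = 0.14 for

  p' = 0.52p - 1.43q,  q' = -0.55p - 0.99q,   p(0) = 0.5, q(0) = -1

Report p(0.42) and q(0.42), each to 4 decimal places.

1.2076, -0.7913

Euler on (p,q): p_{n+1} = p_n + h·p', q_{n+1} = q_n + h·q'.
0.000000: (0.500000, -1.000000); f=(1.690000, 0.715000) → (0.736600, -0.899900)
0.140000: (0.736600, -0.899900); f=(1.669889, 0.485771) → (0.970384, -0.831892)
0.280000: (0.970384, -0.831892); f=(1.694206, 0.289862) → (1.207573, -0.791311)
(p(0.42), q(0.42)) ≈ (1.2076, -0.7913)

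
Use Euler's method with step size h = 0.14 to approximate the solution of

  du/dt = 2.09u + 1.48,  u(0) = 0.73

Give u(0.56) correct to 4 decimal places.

Euler: u_{n+1} = u_n + h·f(t_n, u_n).
t=0.000000, u=0.730000: f=3.005700 → u ← 0.730000 + 0.14·3.005700 = 1.150798
t=0.140000, u=1.150798: f=3.885168 → u ← 1.150798 + 0.14·3.885168 = 1.694721
t=0.280000, u=1.694721: f=5.021968 → u ← 1.694721 + 0.14·5.021968 = 2.397797
t=0.420000, u=2.397797: f=6.491396 → u ← 2.397797 + 0.14·6.491396 = 3.306592
u(0.56) ≈ 3.3066

3.3066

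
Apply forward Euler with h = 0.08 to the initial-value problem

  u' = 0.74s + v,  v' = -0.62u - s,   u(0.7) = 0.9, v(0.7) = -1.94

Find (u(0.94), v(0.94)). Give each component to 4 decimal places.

0.5487, -2.2440

Euler on (u,v): u_{n+1} = u_n + h·u', v_{n+1} = v_n + h·v'.
0.700000: (0.900000, -1.940000); f=(-1.422000, -1.258000) → (0.786240, -2.040640)
0.780000: (0.786240, -2.040640); f=(-1.463440, -1.267469) → (0.669165, -2.142038)
0.860000: (0.669165, -2.142038); f=(-1.505638, -1.274882) → (0.548714, -2.244028)
(u(0.94), v(0.94)) ≈ (0.5487, -2.2440)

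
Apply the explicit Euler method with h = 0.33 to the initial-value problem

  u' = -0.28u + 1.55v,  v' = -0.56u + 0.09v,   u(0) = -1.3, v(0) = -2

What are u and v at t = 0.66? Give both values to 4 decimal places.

-2.9298, -1.4661

Euler on (u,v): u_{n+1} = u_n + h·u', v_{n+1} = v_n + h·v'.
0.000000: (-1.300000, -2.000000); f=(-2.736000, 0.548000) → (-2.202880, -1.819160)
0.330000: (-2.202880, -1.819160); f=(-2.202892, 1.069888) → (-2.929834, -1.466097)
(u(0.66), v(0.66)) ≈ (-2.9298, -1.4661)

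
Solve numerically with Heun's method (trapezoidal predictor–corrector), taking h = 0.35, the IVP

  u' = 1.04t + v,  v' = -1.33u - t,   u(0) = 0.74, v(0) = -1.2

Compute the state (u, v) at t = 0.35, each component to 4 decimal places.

0.3234, -1.5080

Heun on (u,v): k1 = f(t_n, state_n); k2 = f(t_n + h, state_n + h·k1); state_{n+1} = state_n + (h/2)·(k1 + k2).
0.000000: (0.740000, -1.200000)
  k1 = (-1.200000, -0.984200)
  predictor → (0.320000, -1.544470)
  k2 = (-1.180470, -0.775600)
  → (0.323418, -1.507965)
(u(0.35), v(0.35)) ≈ (0.3234, -1.5080)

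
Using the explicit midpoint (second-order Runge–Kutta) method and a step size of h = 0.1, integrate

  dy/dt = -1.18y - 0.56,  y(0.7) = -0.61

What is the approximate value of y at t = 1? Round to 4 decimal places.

Midpoint: k1 = f(t_n, y_n); k2 = f(t_n + h/2, y_n + (h/2)·k1); y_{n+1} = y_n + h·k2.
t=0.700000, y=-0.610000:
  k1 = f(0.700000, -0.610000) = 0.159800
  k2 = f(0.750000, -0.602010) = 0.150372
  y ← -0.610000 + 0.1·0.150372 = -0.594963
t=0.800000, y=-0.594963:
  k1 = f(0.800000, -0.594963) = 0.142056
  k2 = f(0.850000, -0.587860) = 0.133675
  y ← -0.594963 + 0.1·0.133675 = -0.581595
t=0.900000, y=-0.581595:
  k1 = f(0.900000, -0.581595) = 0.126282
  k2 = f(0.950000, -0.575281) = 0.118832
  y ← -0.581595 + 0.1·0.118832 = -0.569712
y(1) ≈ -0.5697

-0.5697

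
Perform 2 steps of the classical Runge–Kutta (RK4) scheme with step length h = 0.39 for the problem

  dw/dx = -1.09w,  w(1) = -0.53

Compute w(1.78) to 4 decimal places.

RK4: k1 = f(x_n, w_n); k2 = f(x_n + h/2, w_n + (h/2)·k1); k3 = f(x_n + h/2, w_n + (h/2)·k2); k4 = f(x_n + h, w_n + h·k3); w_{n+1} = w_n + (h/6)·(k1 + 2k2 + 2k3 + k4).
x=1.000000, w=-0.530000:
  k1 = f(1.000000, -0.530000) = 0.577700
  k2 = f(1.195000, -0.417349) = 0.454910
  k3 = f(1.195000, -0.441293) = 0.481009
  k4 = f(1.390000, -0.342407) = 0.373223
  w ← -0.530000 + (0.39/6)·(k1 + 2k2 + 2k3 + k4) = -0.346521
x=1.390000, w=-0.346521:
  k1 = f(1.390000, -0.346521) = 0.377707
  k2 = f(1.585000, -0.272868) = 0.297426
  k3 = f(1.585000, -0.288523) = 0.314490
  k4 = f(1.780000, -0.223870) = 0.244018
  w ← -0.346521 + (0.39/6)·(k1 + 2k2 + 2k3 + k4) = -0.226559
w(1.78) ≈ -0.2266

-0.2266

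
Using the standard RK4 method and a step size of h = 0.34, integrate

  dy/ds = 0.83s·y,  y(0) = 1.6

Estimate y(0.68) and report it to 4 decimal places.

RK4: k1 = f(s_n, y_n); k2 = f(s_n + h/2, y_n + (h/2)·k1); k3 = f(s_n + h/2, y_n + (h/2)·k2); k4 = f(s_n + h, y_n + h·k3); y_{n+1} = y_n + (h/6)·(k1 + 2k2 + 2k3 + k4).
s=0.000000, y=1.600000:
  k1 = f(0.000000, 1.600000) = 0.000000
  k2 = f(0.170000, 1.600000) = 0.225760
  k3 = f(0.170000, 1.638379) = 0.231175
  k4 = f(0.340000, 1.678600) = 0.473701
  y ← 1.600000 + (0.34/6)·(k1 + 2k2 + 2k3 + k4) = 1.678629
s=0.340000, y=1.678629:
  k1 = f(0.340000, 1.678629) = 0.473709
  k2 = f(0.510000, 1.759160) = 0.744652
  k3 = f(0.510000, 1.805220) = 0.764150
  k4 = f(0.680000, 1.938440) = 1.094055
  y ← 1.678629 + (0.34/6)·(k1 + 2k2 + 2k3 + k4) = 1.938467
y(0.68) ≈ 1.9385

1.9385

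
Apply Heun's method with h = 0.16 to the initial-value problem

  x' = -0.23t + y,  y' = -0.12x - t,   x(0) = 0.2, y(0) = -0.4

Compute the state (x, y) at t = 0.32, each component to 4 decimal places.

Heun on (x,y): k1 = f(t_n, state_n); k2 = f(t_n + h, state_n + h·k1); state_{n+1} = state_n + (h/2)·(k1 + k2).
0.000000: (0.200000, -0.400000)
  k1 = (-0.400000, -0.024000)
  predictor → (0.136000, -0.403840)
  k2 = (-0.440640, -0.176320)
  → (0.132749, -0.416026)
0.160000: (0.132749, -0.416026)
  k1 = (-0.452826, -0.175930)
  predictor → (0.060297, -0.444174)
  k2 = (-0.517774, -0.327236)
  → (0.055101, -0.456279)
(x(0.32), y(0.32)) ≈ (0.0551, -0.4563)

0.0551, -0.4563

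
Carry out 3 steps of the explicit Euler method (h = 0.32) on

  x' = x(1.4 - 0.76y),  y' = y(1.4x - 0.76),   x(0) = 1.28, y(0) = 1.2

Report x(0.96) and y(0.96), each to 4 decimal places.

1.4065, 3.3076

Euler on (x,y): x_{n+1} = x_n + h·x', y_{n+1} = y_n + h·y'.
0.000000: (1.280000, 1.200000); f=(0.624640, 1.238400) → (1.479885, 1.596288)
0.320000: (1.479885, 1.596288); f=(0.276474, 2.094072) → (1.568356, 2.266391)
0.640000: (1.568356, 2.266391); f=(-0.505728, 3.253855) → (1.406523, 3.307625)
(x(0.96), y(0.96)) ≈ (1.4065, 3.3076)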